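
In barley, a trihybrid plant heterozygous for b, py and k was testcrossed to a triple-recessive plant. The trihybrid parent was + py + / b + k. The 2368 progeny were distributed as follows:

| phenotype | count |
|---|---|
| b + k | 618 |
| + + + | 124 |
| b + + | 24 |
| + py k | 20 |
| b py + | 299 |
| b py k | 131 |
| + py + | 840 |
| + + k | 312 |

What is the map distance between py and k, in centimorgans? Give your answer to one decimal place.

12.6 centimorgans

The two rarest classes, + py k and b + +, are the double crossovers. Comparing them with the parentals, only the k allele has switched, so k is the middle locus and the order is b – k – py.
Crossovers in the k–py interval produce the single-crossover classes + + + and b py k (124 + 131 = 255) plus the double crossovers (44).
RF(k–py) = (255 + 44) / 2368 = 299/2368 = 0.1263 → 12.6 centimorgans.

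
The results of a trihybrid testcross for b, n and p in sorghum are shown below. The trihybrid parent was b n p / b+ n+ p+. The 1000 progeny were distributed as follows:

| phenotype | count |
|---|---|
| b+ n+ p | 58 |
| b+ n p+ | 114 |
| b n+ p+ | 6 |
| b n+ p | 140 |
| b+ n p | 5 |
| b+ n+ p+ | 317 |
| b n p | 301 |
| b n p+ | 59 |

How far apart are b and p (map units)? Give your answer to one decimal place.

The two rarest classes, b+ n p and b n+ p+, are the double crossovers. Comparing them with the parentals, only the b allele has switched, so b is the middle locus and the order is p – b – n.
Crossovers in the p–b interval produce the single-crossover classes b n p+ and b+ n+ p (59 + 58 = 117) plus the double crossovers (11).
RF(p–b) = (117 + 11) / 1000 = 128/1000 = 0.1280 → 12.8 map units.

12.8 map units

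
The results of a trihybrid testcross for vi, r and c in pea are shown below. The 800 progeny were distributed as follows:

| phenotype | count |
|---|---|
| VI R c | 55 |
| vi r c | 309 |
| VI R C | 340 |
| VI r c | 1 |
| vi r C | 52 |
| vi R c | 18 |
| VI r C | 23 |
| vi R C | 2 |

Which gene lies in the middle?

vi

The two most frequent reciprocal classes, vi r c and VI R C, are the parental types, so the F1 was vi r c / VI R C.
The two rarest classes, VI r c and vi R C, are the double crossovers. Comparing them with the parentals, only the vi allele has switched, so vi is the middle locus and the order is c – vi – r.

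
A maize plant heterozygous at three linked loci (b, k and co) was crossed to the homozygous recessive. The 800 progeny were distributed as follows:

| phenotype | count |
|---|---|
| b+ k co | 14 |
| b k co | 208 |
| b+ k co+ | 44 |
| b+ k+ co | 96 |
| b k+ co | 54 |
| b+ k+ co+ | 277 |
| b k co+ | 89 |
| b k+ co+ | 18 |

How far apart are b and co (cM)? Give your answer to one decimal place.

The two most frequent reciprocal classes, b k co and b+ k+ co+, are the parental types, so the F1 was b k co / b+ k+ co+.
The two rarest classes, b+ k co and b k+ co+, are the double crossovers. Comparing them with the parentals, only the b allele has switched, so b is the middle locus and the order is k – b – co.
Crossovers in the b–co interval produce the single-crossover classes b k co+ and b+ k+ co (89 + 96 = 185) plus the double crossovers (32).
RF(b–co) = (185 + 32) / 800 = 217/800 = 0.2712 → 27.1 cM.

27.1 cM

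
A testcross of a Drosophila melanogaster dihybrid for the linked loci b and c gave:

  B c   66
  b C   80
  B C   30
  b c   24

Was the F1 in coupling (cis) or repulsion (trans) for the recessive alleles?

The two most frequent classes are B c (66) and b C (80); these are the parental (non-recombinant) types.
So the F1 carried B c on one chromosome and b C on the other — the recessive alleles are on opposite chromosomes (trans / repulsion).

trans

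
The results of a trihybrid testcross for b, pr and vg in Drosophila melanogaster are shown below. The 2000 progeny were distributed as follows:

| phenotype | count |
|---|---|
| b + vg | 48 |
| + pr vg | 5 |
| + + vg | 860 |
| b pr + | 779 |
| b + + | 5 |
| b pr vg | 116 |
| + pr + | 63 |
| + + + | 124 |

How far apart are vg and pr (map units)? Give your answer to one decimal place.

12.5 map units

The two most frequent reciprocal classes, b pr + and + + vg, are the parental types, so the F1 was b pr + / + + vg.
The two rarest classes, b + + and + pr vg, are the double crossovers. Comparing them with the parentals, only the pr allele has switched, so pr is the middle locus and the order is b – pr – vg.
Crossovers in the pr–vg interval produce the single-crossover classes b pr vg and + + + (116 + 124 = 240) plus the double crossovers (10).
RF(pr–vg) = (240 + 10) / 2000 = 250/2000 = 0.1250 → 12.5 map units.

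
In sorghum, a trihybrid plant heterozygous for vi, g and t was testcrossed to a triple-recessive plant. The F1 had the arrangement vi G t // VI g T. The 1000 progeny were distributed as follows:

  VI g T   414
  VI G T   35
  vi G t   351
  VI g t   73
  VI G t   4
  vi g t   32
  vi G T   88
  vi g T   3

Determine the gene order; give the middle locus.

vi

The two rarest classes, VI G t and vi g T, are the double crossovers. Comparing them with the parentals, only the vi allele has switched, so vi is the middle locus and the order is g – vi – t.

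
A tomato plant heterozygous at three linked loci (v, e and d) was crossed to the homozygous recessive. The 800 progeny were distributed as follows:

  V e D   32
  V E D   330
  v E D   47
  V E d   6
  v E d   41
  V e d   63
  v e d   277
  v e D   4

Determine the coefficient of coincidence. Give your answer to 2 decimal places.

0.80

The two most frequent reciprocal classes, v e d and V E D, are the parental types, so the F1 was v e d / V E D.
The two rarest classes, v e D and V E d, are the double crossovers. Comparing them with the parentals, only the d allele has switched, so d is the middle locus and the order is e – d – v.
e–d: (73 + 10)/800 = 0.1037; d–v: (110 + 10)/800 = 0.1500.
Expected DCO frequency = 0.1037 × 0.1500 ≈ 0.01555; observed = 10/800 ≈ 0.01250.
Coefficient of coincidence = 0.01250/0.01555 ≈ 0.80.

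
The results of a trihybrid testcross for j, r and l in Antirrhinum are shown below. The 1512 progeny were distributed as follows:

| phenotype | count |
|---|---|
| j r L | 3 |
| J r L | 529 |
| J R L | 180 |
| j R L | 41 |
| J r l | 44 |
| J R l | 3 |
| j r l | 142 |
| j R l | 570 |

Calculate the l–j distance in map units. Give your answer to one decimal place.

6.0 map units

The two most frequent reciprocal classes, j R l and J r L, are the parental types, so the F1 was j R l / J r L.
The two rarest classes, J R l and j r L, are the double crossovers. Comparing them with the parentals, only the j allele has switched, so j is the middle locus and the order is l – j – r.
Crossovers in the l–j interval produce the single-crossover classes j R L and J r l (41 + 44 = 85) plus the double crossovers (6).
RF(l–j) = (85 + 6) / 1512 = 91/1512 = 0.0602 → 6.0 map units.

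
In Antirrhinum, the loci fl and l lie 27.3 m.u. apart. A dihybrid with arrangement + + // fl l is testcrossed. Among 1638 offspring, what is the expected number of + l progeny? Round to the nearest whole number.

224

A map distance of 27.3 m.u. corresponds to a recombination frequency of 0.273.
The F1 is + + / fl l, so + l is a recombinant gamete class with expected frequency r/2 = 0.273/2 = 0.1365.
Expected number = 0.1365 × 1638 = 223.59 ≈ 224.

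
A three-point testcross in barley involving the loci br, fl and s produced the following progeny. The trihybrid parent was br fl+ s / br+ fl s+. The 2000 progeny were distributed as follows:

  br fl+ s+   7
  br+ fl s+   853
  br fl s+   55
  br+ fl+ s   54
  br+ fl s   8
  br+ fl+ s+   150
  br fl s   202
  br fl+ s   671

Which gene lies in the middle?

The two rarest classes, br fl+ s+ and br+ fl s, are the double crossovers. Comparing them with the parentals, only the s allele has switched, so s is the middle locus and the order is fl – s – br.

s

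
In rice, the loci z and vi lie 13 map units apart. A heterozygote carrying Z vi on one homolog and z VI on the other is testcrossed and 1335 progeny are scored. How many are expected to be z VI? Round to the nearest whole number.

581

A map distance of 13 map units corresponds to a recombination frequency of 0.130.
The F1 is Z vi / z VI, so z VI is a parental gamete class with expected frequency (1 − r)/2 = 0.870/2 = 0.4350.
Expected number = 0.4350 × 1335 = 580.73 ≈ 581.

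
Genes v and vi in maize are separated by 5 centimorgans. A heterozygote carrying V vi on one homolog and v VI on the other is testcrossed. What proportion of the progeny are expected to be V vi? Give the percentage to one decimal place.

A map distance of 5 centimorgans corresponds to a recombination frequency of 0.050.
The F1 is V vi / v VI, so V vi is a parental gamete class with expected frequency (1 − r)/2 = 0.950/2 = 0.4750.
That is 0.4750 = 47.5% of the progeny.

47.5%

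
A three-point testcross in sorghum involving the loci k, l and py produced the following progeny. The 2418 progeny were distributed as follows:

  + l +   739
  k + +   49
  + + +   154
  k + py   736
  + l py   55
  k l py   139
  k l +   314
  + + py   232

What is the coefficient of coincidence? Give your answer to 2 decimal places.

The two most frequent reciprocal classes, k + py and + l +, are the parental types, so the F1 was k + py / + l +.
The two rarest classes, k + + and + l py, are the double crossovers. Comparing them with the parentals, only the py allele has switched, so py is the middle locus and the order is k – py – l.
k–py: (546 + 104)/2418 = 0.2688; py–l: (293 + 104)/2418 = 0.1642.
Expected DCO frequency = 0.2688 × 0.1642 ≈ 0.04414; observed = 104/2418 ≈ 0.04301.
Coefficient of coincidence = 0.04301/0.04414 ≈ 0.97.

0.97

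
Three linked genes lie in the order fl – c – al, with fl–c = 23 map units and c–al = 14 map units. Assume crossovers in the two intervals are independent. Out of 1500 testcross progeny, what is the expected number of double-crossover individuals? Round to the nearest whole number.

Map distances give recombination frequencies of 0.230 and 0.140 for the two intervals.
With no interference, expected double-crossover frequency = 0.230 × 0.140 = 0.03220.
Expected number = 0.03220 × 1500 = 48.30 ≈ 48.

48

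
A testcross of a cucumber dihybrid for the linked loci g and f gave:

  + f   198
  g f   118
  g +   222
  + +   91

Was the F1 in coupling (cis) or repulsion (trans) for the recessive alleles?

The two most frequent classes are + f (198) and g + (222); these are the parental (non-recombinant) types.
So the F1 carried + f on one chromosome and g + on the other — the recessive alleles are on opposite chromosomes (trans / repulsion).

trans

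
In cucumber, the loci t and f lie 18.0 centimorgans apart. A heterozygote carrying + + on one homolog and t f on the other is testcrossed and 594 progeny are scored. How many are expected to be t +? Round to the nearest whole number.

53

A map distance of 18.0 centimorgans corresponds to a recombination frequency of 0.180.
The F1 is + + / t f, so t + is a recombinant gamete class with expected frequency r/2 = 0.180/2 = 0.0900.
Expected number = 0.0900 × 594 = 53.46 ≈ 53.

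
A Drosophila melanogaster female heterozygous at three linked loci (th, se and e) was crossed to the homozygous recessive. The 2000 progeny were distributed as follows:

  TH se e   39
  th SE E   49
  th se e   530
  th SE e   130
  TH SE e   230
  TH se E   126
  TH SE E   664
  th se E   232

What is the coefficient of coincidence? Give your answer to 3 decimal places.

0.930

The two most frequent reciprocal classes, th se e and TH SE E, are the parental types, so the F1 was th se e / TH SE E.
The two rarest classes, TH se e and th SE E, are the double crossovers. Comparing them with the parentals, only the th allele has switched, so th is the middle locus and the order is e – th – se.
e–th: (462 + 88)/2000 = 0.2750; th–se: (256 + 88)/2000 = 0.1720.
Expected DCO frequency = 0.2750 × 0.1720 ≈ 0.04730; observed = 88/2000 ≈ 0.04400.
Coefficient of coincidence = 0.04400/0.04730 ≈ 0.930.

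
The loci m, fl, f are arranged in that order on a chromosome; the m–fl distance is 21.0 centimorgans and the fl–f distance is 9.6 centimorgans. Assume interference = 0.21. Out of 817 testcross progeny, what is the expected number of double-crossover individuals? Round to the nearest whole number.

13

Map distances give recombination frequencies of 0.210 and 0.096 for the two intervals.
With interference 0.21 (so coincidence = 0.79), expected double-crossover frequency = 0.210 × 0.096 × 0.79 = 0.01593.
Expected number = 0.01593 × 817 = 13.01 ≈ 13.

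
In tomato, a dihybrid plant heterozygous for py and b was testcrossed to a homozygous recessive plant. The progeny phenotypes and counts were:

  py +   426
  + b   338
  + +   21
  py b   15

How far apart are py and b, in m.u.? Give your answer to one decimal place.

The two most frequent classes, + b (338) and py + (426), are the parental types, so the F1 was + b / py +.
The recombinant classes are + + and py b: 21 + 15 = 36.
Recombination frequency = 36/800 = 0.0450 ≈ 4.5%, i.e. 4.5 m.u.

4.5 m.u.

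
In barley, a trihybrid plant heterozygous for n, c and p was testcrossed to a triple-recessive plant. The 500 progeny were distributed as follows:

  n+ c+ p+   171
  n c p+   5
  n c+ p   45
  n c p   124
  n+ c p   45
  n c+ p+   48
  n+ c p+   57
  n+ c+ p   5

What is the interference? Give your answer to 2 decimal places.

0.57

The two most frequent reciprocal classes, n+ c+ p+ and n c p, are the parental types, so the F1 was n+ c+ p+ / n c p.
The two rarest classes, n+ c+ p and n c p+, are the double crossovers. Comparing them with the parentals, only the p allele has switched, so p is the middle locus and the order is c – p – n.
c–p: (102 + 10)/500 = 0.2240; p–n: (93 + 10)/500 = 0.2060.
Expected DCO frequency = 0.2240 × 0.2060 ≈ 0.04614; observed = 10/500 ≈ 0.02000.
Coefficient of coincidence = 0.02000/0.04614 ≈ 0.43; interference = 1 − 0.43 = 0.57.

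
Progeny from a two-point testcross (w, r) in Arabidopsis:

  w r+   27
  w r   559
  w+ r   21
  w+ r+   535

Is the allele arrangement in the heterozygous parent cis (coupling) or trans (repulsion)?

The two most frequent classes are w+ r+ (535) and w r (559); these are the parental (non-recombinant) types.
So the F1 carried w+ r+ on one chromosome and w r on the other — the recessive alleles are on the same chromosome (cis / coupling).

cis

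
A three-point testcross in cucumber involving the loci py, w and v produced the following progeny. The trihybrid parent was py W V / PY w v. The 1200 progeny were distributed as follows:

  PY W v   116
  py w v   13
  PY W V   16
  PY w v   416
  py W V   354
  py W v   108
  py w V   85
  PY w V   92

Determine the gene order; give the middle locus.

py

The two rarest classes, PY W V and py w v, are the double crossovers. Comparing them with the parentals, only the py allele has switched, so py is the middle locus and the order is w – py – v.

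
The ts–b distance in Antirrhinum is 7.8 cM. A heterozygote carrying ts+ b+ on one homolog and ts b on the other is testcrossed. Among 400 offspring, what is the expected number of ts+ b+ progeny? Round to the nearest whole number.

A map distance of 7.8 cM corresponds to a recombination frequency of 0.078.
The F1 is ts+ b+ / ts b, so ts+ b+ is a parental gamete class with expected frequency (1 − r)/2 = 0.922/2 = 0.4610.
Expected number = 0.4610 × 400 = 184.40 ≈ 184.

184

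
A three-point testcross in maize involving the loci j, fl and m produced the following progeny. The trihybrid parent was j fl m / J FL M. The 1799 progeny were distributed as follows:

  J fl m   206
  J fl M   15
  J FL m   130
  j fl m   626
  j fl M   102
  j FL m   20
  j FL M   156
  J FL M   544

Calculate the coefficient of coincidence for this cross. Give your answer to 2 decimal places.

0.59

The two rarest classes, j FL m and J fl M, are the double crossovers. Comparing them with the parentals, only the fl allele has switched, so fl is the middle locus and the order is m – fl – j.
m–fl: (232 + 35)/1799 = 0.1484; fl–j: (362 + 35)/1799 = 0.2207.
Expected DCO frequency = 0.1484 × 0.2207 ≈ 0.03275; observed = 35/1799 ≈ 0.01946.
Coefficient of coincidence = 0.01946/0.03275 ≈ 0.59.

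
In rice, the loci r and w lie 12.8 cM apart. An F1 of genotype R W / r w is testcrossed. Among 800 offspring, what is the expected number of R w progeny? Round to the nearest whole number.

51

A map distance of 12.8 cM corresponds to a recombination frequency of 0.128.
The F1 is R W / r w, so R w is a recombinant gamete class with expected frequency r/2 = 0.128/2 = 0.0640.
Expected number = 0.0640 × 800 = 51.20 ≈ 51.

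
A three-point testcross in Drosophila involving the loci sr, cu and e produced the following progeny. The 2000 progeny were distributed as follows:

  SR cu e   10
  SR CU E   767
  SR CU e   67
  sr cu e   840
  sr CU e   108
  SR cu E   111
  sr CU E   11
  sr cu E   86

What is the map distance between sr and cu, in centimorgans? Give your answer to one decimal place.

12.0 centimorgans

The two most frequent reciprocal classes, SR CU E and sr cu e, are the parental types, so the F1 was SR CU E / sr cu e.
The two rarest classes, sr CU E and SR cu e, are the double crossovers. Comparing them with the parentals, only the sr allele has switched, so sr is the middle locus and the order is cu – sr – e.
Crossovers in the cu–sr interval produce the single-crossover classes SR cu E and sr CU e (111 + 108 = 219) plus the double crossovers (21).
RF(cu–sr) = (219 + 21) / 2000 = 240/2000 = 0.1200 → 12.0 centimorgans.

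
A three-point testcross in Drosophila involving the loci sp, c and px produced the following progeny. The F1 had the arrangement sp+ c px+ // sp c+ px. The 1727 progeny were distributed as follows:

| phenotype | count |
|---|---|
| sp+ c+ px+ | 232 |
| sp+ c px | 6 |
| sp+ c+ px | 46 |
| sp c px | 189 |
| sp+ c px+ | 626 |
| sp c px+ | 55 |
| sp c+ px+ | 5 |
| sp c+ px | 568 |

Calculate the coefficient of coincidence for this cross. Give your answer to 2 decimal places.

The two rarest classes, sp+ c px and sp c+ px+, are the double crossovers. Comparing them with the parentals, only the px allele has switched, so px is the middle locus and the order is c – px – sp.
c–px: (421 + 11)/1727 = 0.2501; px–sp: (101 + 11)/1727 = 0.0649.
Expected DCO frequency = 0.2501 × 0.0649 ≈ 0.01623; observed = 11/1727 ≈ 0.00637.
Coefficient of coincidence = 0.00637/0.01623 ≈ 0.39.

0.39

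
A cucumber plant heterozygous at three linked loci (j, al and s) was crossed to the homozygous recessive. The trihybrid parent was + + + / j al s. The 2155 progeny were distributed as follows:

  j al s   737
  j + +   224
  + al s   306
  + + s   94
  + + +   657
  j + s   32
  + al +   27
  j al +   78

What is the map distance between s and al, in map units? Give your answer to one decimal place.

The two rarest classes, + al + and j + s, are the double crossovers. Comparing them with the parentals, only the al allele has switched, so al is the middle locus and the order is j – al – s.
Crossovers in the al–s interval produce the single-crossover classes + + s and j al + (94 + 78 = 172) plus the double crossovers (59).
RF(al–s) = (172 + 59) / 2155 = 231/2155 = 0.1072 → 10.7 map units.

10.7 map units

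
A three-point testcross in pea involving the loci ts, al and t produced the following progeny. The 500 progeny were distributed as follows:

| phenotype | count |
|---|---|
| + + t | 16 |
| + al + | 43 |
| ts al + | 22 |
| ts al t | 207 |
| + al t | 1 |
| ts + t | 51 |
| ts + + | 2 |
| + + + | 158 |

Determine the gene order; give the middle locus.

The two most frequent reciprocal classes, ts al t and + + +, are the parental types, so the F1 was ts al t / + + +.
The two rarest classes, + al t and ts + +, are the double crossovers. Comparing them with the parentals, only the ts allele has switched, so ts is the middle locus and the order is t – ts – al.

ts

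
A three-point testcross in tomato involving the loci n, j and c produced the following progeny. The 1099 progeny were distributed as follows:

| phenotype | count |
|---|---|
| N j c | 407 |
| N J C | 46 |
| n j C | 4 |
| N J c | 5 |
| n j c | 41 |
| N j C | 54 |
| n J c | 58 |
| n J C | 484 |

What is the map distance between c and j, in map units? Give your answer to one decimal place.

The two most frequent reciprocal classes, N j c and n J C, are the parental types, so the F1 was N j c / n J C.
The two rarest classes, N J c and n j C, are the double crossovers. Comparing them with the parentals, only the j allele has switched, so j is the middle locus and the order is n – j – c.
Crossovers in the j–c interval produce the single-crossover classes N j C and n J c (54 + 58 = 112) plus the double crossovers (9).
RF(j–c) = (112 + 9) / 1099 = 121/1099 = 0.1101 → 11.0 map units.

11.0 map units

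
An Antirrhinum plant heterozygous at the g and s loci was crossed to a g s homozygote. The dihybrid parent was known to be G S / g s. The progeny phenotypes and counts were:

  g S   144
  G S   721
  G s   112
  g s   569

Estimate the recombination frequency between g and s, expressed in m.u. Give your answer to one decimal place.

16.6 m.u.

The recombinant classes are G s and g S: 112 + 144 = 256.
Recombination frequency = 256/1546 = 0.1656 ≈ 16.6%, i.e. 16.6 m.u.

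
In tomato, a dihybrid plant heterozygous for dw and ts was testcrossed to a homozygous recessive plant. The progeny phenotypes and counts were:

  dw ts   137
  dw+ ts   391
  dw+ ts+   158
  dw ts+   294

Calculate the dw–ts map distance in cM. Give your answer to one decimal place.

The two most frequent classes, dw+ ts (391) and dw ts+ (294), are the parental types, so the F1 was dw+ ts / dw ts+.
The recombinant classes are dw+ ts+ and dw ts: 158 + 137 = 295.
Recombination frequency = 295/980 = 0.3010 ≈ 30.1%, i.e. 30.1 cM.

30.1 cM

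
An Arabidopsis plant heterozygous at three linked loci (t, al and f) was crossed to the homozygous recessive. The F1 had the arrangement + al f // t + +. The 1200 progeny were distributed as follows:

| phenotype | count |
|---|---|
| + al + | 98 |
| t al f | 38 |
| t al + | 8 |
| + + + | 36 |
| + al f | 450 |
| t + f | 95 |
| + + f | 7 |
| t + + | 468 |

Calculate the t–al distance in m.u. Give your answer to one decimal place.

7.4 m.u.

The two rarest classes, + + f and t al +, are the double crossovers. Comparing them with the parentals, only the al allele has switched, so al is the middle locus and the order is f – al – t.
Crossovers in the al–t interval produce the single-crossover classes t al f and + + + (38 + 36 = 74) plus the double crossovers (15).
RF(al–t) = (74 + 15) / 1200 = 89/1200 = 0.0742 → 7.4 m.u.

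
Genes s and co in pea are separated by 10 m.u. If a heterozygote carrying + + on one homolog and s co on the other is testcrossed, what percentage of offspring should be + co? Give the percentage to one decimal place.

A map distance of 10 m.u. corresponds to a recombination frequency of 0.100.
The F1 is + + / s co, so + co is a recombinant gamete class with expected frequency r/2 = 0.100/2 = 0.0500.
That is 0.0500 = 5.0% of the progeny.

5.0%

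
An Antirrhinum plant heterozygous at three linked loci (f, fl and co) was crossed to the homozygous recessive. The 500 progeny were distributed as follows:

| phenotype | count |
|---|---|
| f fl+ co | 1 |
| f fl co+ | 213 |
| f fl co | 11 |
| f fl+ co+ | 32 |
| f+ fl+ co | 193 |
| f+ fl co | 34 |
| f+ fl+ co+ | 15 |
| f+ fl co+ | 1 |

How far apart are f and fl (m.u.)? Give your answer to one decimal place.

13.6 m.u.

The two most frequent reciprocal classes, f+ fl+ co and f fl co+, are the parental types, so the F1 was f+ fl+ co / f fl co+.
The two rarest classes, f fl+ co and f+ fl co+, are the double crossovers. Comparing them with the parentals, only the f allele has switched, so f is the middle locus and the order is co – f – fl.
Crossovers in the f–fl interval produce the single-crossover classes f+ fl co and f fl+ co+ (34 + 32 = 66) plus the double crossovers (2).
RF(f–fl) = (66 + 2) / 500 = 68/500 = 0.1360 → 13.6 m.u.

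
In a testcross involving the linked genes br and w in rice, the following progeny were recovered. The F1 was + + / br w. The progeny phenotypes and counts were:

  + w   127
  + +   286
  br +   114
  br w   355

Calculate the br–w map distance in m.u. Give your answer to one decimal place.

27.3 m.u.

The recombinant classes are + w and br +: 127 + 114 = 241.
Recombination frequency = 241/882 = 0.2732 ≈ 27.3%, i.e. 27.3 m.u.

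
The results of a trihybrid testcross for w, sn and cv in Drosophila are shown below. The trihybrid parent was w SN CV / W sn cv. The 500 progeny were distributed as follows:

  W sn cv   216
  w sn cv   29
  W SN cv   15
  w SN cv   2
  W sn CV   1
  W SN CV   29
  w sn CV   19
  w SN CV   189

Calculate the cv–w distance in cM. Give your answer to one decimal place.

12.2 cM

The two rarest classes, w SN cv and W sn CV, are the double crossovers. Comparing them with the parentals, only the cv allele has switched, so cv is the middle locus and the order is w – cv – sn.
Crossovers in the w–cv interval produce the single-crossover classes W SN CV and w sn cv (29 + 29 = 58) plus the double crossovers (3).
RF(w–cv) = (58 + 3) / 500 = 61/500 = 0.1220 → 12.2 cM.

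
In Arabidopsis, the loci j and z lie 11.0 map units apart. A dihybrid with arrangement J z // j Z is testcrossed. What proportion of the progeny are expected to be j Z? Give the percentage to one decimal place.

44.5%

A map distance of 11.0 map units corresponds to a recombination frequency of 0.110.
The F1 is J z / j Z, so j Z is a parental gamete class with expected frequency (1 − r)/2 = 0.890/2 = 0.4450.
That is 0.4450 = 44.5% of the progeny.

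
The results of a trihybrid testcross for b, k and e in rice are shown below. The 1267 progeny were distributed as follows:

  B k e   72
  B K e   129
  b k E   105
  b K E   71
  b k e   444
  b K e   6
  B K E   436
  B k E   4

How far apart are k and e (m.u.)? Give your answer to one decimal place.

The two most frequent reciprocal classes, b k e and B K E, are the parental types, so the F1 was b k e / B K E.
The two rarest classes, b K e and B k E, are the double crossovers. Comparing them with the parentals, only the k allele has switched, so k is the middle locus and the order is e – k – b.
Crossovers in the e–k interval produce the single-crossover classes b k E and B K e (105 + 129 = 234) plus the double crossovers (10).
RF(e–k) = (234 + 10) / 1267 = 244/1267 = 0.1926 → 19.3 m.u.

19.3 m.u.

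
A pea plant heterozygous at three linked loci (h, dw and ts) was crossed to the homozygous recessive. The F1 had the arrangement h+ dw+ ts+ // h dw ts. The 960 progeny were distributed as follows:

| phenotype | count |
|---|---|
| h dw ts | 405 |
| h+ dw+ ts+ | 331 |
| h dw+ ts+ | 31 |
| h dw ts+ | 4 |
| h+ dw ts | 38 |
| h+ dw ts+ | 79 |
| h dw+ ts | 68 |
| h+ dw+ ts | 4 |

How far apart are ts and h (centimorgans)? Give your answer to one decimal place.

The two rarest classes, h+ dw+ ts and h dw ts+, are the double crossovers. Comparing them with the parentals, only the ts allele has switched, so ts is the middle locus and the order is h – ts – dw.
Crossovers in the h–ts interval produce the single-crossover classes h dw+ ts+ and h+ dw ts (31 + 38 = 69) plus the double crossovers (8).
RF(h–ts) = (69 + 8) / 960 = 77/960 = 0.0802 → 8.0 centimorgans.

8.0 centimorgans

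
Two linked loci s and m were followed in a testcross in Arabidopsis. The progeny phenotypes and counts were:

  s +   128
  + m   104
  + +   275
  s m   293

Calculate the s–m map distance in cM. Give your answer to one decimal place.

The two most frequent classes, + + (275) and s m (293), are the parental types, so the F1 was + + / s m.
The recombinant classes are + m and s +: 104 + 128 = 232.
Recombination frequency = 232/800 = 0.2900 ≈ 29.0%, i.e. 29.0 cM.

29.0 cM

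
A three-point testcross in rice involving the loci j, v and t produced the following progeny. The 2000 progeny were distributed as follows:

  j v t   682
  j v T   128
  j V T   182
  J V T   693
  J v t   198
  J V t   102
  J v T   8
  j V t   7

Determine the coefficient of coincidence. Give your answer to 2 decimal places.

The two most frequent reciprocal classes, j v t and J V T, are the parental types, so the F1 was j v t / J V T.
The two rarest classes, j V t and J v T, are the double crossovers. Comparing them with the parentals, only the v allele has switched, so v is the middle locus and the order is t – v – j.
t–v: (230 + 15)/2000 = 0.1225; v–j: (380 + 15)/2000 = 0.1975.
Expected DCO frequency = 0.1225 × 0.1975 ≈ 0.02419; observed = 15/2000 ≈ 0.00750.
Coefficient of coincidence = 0.00750/0.02419 ≈ 0.31.

0.31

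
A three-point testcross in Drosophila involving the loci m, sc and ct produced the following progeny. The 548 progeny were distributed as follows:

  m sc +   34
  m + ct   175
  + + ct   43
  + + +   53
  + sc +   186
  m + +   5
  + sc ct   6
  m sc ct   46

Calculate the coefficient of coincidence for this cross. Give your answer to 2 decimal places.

0.62

The two most frequent reciprocal classes, m + ct and + sc +, are the parental types, so the F1 was m + ct / + sc +.
The two rarest classes, m + + and + sc ct, are the double crossovers. Comparing them with the parentals, only the ct allele has switched, so ct is the middle locus and the order is m – ct – sc.
m–ct: (77 + 11)/548 = 0.1606; ct–sc: (99 + 11)/548 = 0.2007.
Expected DCO frequency = 0.1606 × 0.2007 ≈ 0.03223; observed = 11/548 ≈ 0.02007.
Coefficient of coincidence = 0.02007/0.03223 ≈ 0.62.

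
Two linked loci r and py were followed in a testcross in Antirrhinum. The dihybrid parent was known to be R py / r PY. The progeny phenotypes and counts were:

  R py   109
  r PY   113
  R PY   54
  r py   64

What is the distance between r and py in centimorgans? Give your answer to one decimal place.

The recombinant classes are R PY and r py: 54 + 64 = 118.
Recombination frequency = 118/340 = 0.3471 ≈ 34.7%, i.e. 34.7 centimorgans.

34.7 centimorgans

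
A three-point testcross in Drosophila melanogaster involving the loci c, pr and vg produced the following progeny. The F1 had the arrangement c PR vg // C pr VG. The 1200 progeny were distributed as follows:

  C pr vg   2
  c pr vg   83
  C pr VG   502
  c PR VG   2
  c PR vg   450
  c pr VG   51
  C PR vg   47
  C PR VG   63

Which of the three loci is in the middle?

The two rarest classes, c PR VG and C pr vg, are the double crossovers. Comparing them with the parentals, only the vg allele has switched, so vg is the middle locus and the order is c – vg – pr.

vg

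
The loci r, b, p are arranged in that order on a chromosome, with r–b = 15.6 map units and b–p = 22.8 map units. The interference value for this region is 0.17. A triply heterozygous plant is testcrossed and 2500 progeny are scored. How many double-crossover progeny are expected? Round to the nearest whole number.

Map distances give recombination frequencies of 0.156 and 0.228 for the two intervals.
With interference 0.17 (so coincidence = 0.83), expected double-crossover frequency = 0.156 × 0.228 × 0.83 = 0.02952.
Expected number = 0.02952 × 2500 = 73.80 ≈ 74.

74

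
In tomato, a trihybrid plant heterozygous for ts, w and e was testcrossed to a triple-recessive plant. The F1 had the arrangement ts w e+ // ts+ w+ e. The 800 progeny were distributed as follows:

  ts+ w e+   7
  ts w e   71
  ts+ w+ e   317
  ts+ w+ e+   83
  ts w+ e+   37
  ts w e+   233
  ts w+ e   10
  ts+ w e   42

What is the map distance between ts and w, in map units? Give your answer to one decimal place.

12.0 map units

The two rarest classes, ts+ w e+ and ts w+ e, are the double crossovers. Comparing them with the parentals, only the ts allele has switched, so ts is the middle locus and the order is e – ts – w.
Crossovers in the ts–w interval produce the single-crossover classes ts w+ e+ and ts+ w e (37 + 42 = 79) plus the double crossovers (17).
RF(ts–w) = (79 + 17) / 800 = 96/800 = 0.1200 → 12.0 map units.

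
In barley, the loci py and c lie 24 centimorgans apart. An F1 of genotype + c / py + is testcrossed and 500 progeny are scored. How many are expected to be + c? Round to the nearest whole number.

190

A map distance of 24 centimorgans corresponds to a recombination frequency of 0.240.
The F1 is + c / py +, so + c is a parental gamete class with expected frequency (1 − r)/2 = 0.760/2 = 0.3800.
Expected number = 0.3800 × 500 = 190.00 ≈ 190.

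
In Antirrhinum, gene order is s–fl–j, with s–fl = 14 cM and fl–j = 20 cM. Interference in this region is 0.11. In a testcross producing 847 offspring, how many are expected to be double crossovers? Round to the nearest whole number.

Map distances give recombination frequencies of 0.140 and 0.200 for the two intervals.
With interference 0.11 (so coincidence = 0.89), expected double-crossover frequency = 0.140 × 0.200 × 0.89 = 0.02492.
Expected number = 0.02492 × 847 = 21.11 ≈ 21.

21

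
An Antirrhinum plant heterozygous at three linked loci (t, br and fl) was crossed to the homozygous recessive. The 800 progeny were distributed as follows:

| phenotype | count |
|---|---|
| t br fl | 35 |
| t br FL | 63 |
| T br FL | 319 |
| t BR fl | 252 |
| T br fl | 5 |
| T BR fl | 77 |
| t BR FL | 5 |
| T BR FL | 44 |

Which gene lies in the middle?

fl

The two most frequent reciprocal classes, t BR fl and T br FL, are the parental types, so the F1 was t BR fl / T br FL.
The two rarest classes, t BR FL and T br fl, are the double crossovers. Comparing them with the parentals, only the fl allele has switched, so fl is the middle locus and the order is br – fl – t.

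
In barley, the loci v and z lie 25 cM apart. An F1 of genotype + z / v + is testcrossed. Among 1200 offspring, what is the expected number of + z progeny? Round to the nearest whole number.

450

A map distance of 25 cM corresponds to a recombination frequency of 0.250.
The F1 is + z / v +, so + z is a parental gamete class with expected frequency (1 − r)/2 = 0.750/2 = 0.3750.
Expected number = 0.3750 × 1200 = 450.00 ≈ 450.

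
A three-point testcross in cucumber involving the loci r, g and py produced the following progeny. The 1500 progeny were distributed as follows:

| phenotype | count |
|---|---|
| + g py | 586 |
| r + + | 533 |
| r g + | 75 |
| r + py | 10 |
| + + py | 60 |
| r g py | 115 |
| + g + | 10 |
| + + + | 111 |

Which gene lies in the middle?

The two most frequent reciprocal classes, r + + and + g py, are the parental types, so the F1 was r + + / + g py.
The two rarest classes, r + py and + g +, are the double crossovers. Comparing them with the parentals, only the py allele has switched, so py is the middle locus and the order is r – py – g.

py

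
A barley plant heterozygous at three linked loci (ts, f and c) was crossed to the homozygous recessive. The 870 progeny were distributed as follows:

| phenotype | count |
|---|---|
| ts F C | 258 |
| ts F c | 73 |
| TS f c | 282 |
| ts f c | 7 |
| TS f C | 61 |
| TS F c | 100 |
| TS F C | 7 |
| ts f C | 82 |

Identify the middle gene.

ts

The two most frequent reciprocal classes, ts F C and TS f c, are the parental types, so the F1 was ts F C / TS f c.
The two rarest classes, TS F C and ts f c, are the double crossovers. Comparing them with the parentals, only the ts allele has switched, so ts is the middle locus and the order is c – ts – f.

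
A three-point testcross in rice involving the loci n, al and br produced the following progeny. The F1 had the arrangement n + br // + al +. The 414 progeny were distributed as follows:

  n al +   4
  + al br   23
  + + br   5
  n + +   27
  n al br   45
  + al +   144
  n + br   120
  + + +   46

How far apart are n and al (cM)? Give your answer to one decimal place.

The two rarest classes, + + br and n al +, are the double crossovers. Comparing them with the parentals, only the n allele has switched, so n is the middle locus and the order is br – n – al.
Crossovers in the n–al interval produce the single-crossover classes n al br and + + + (45 + 46 = 91) plus the double crossovers (9).
RF(n–al) = (91 + 9) / 414 = 100/414 = 0.2415 → 24.2 cM.

24.2 cM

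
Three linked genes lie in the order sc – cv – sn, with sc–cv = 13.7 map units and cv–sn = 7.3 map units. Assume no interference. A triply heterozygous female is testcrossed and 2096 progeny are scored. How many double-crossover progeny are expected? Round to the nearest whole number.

21

Map distances give recombination frequencies of 0.137 and 0.073 for the two intervals.
With no interference, expected double-crossover frequency = 0.137 × 0.073 = 0.01000.
Expected number = 0.01000 × 2096 = 20.96 ≈ 21.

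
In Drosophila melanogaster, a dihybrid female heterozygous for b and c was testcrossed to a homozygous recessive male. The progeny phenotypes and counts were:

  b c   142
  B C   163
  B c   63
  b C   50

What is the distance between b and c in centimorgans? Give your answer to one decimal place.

27.0 centimorgans

The two most frequent classes, B C (163) and b c (142), are the parental types, so the F1 was B C / b c.
The recombinant classes are B c and b C: 63 + 50 = 113.
Recombination frequency = 113/418 = 0.2703 ≈ 27.0%, i.e. 27.0 centimorgans.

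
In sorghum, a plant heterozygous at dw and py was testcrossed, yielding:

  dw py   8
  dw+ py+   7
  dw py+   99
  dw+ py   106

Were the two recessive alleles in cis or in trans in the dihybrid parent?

The two most frequent classes are dw+ py (106) and dw py+ (99); these are the parental (non-recombinant) types.
So the F1 carried dw+ py on one chromosome and dw py+ on the other — the recessive alleles are on opposite chromosomes (trans / repulsion).

trans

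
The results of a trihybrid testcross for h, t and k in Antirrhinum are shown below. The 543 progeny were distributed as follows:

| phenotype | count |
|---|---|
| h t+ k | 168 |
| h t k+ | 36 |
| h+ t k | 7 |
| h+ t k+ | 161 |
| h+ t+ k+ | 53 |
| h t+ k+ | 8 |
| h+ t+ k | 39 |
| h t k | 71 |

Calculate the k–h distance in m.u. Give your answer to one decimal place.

16.6 m.u.

The two most frequent reciprocal classes, h t+ k and h+ t k+, are the parental types, so the F1 was h t+ k / h+ t k+.
The two rarest classes, h t+ k+ and h+ t k, are the double crossovers. Comparing them with the parentals, only the k allele has switched, so k is the middle locus and the order is t – k – h.
Crossovers in the k–h interval produce the single-crossover classes h+ t+ k and h t k+ (39 + 36 = 75) plus the double crossovers (15).
RF(k–h) = (75 + 15) / 543 = 90/543 = 0.1657 → 16.6 m.u.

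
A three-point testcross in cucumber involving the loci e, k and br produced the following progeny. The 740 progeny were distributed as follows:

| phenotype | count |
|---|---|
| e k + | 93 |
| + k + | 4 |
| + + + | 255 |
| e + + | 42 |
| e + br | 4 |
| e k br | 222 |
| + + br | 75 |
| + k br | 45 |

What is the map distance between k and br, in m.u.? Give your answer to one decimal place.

The two most frequent reciprocal classes, e k br and + + +, are the parental types, so the F1 was e k br / + + +.
The two rarest classes, e + br and + k +, are the double crossovers. Comparing them with the parentals, only the k allele has switched, so k is the middle locus and the order is br – k – e.
Crossovers in the br–k interval produce the single-crossover classes e k + and + + br (93 + 75 = 168) plus the double crossovers (8).
RF(br–k) = (168 + 8) / 740 = 176/740 = 0.2378 → 23.8 m.u.

23.8 m.u.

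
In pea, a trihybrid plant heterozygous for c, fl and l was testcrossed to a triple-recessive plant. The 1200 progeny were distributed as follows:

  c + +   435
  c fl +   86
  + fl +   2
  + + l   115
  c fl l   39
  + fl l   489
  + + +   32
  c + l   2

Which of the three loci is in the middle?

l

The two most frequent reciprocal classes, c + + and + fl l, are the parental types, so the F1 was c + + / + fl l.
The two rarest classes, c + l and + fl +, are the double crossovers. Comparing them with the parentals, only the l allele has switched, so l is the middle locus and the order is fl – l – c.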